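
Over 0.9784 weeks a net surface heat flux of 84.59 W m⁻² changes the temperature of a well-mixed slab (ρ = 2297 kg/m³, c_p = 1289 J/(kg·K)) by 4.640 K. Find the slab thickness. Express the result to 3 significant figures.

3.64 m

Heat input Q = F Δt = 84.59 × 5.92×10^5 s = 5.01×10^7 J/m².
Required areal heat capacity C = Q / ΔT = 1.08×10^7 J/(m²·K).
Depth D = C / (ρ c_p) = 1.08×10^7 / (2297 × 1289) = 3.64 m.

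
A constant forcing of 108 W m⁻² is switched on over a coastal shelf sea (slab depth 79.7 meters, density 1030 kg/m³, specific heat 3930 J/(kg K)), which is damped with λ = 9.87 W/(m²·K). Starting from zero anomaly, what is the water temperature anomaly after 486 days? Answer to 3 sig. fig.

7.91 K

Areal heat capacity C = ρ c_p D = 1030 × 3930 × 79.7 = 3.23×10^8 J/(m²·K).
τ = C / λ = 3.23×10^8 / 9.87 = 3.27×10^7 s.
Equilibrium anomaly ΔT_eq = F / λ = 108 / 9.87 = 10.9 K.
t = 486 days = 4.20×10^7 s, so t/τ = 1.28.
ΔT(t) = ΔT_eq (1 − e^(−t/τ)) = 10.9 × (1 − e^−1.28) = 7.91 K.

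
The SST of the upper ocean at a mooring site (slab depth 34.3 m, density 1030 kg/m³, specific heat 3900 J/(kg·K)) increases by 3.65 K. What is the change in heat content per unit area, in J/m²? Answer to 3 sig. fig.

5.03×10^8

Areal heat capacity C = ρ c_p D = 1030 × 3900 × 34.3 = 1.38×10^8 J m⁻² K⁻¹.
ΔQ = C ΔT = 1.38×10^8 × 3.65 = 5.03×10^8 J/m².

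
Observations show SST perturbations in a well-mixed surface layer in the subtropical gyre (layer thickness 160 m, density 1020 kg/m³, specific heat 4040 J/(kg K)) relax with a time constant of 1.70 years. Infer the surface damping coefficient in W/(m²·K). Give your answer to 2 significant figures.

12

Areal heat capacity C = ρ c_p D = 1020 × 4040 × 160 = 6.59×10^8 J m⁻² K⁻¹.
τ = 1.70 years = 5.36×10^7 s.
λ = C / τ = 6.59×10^8 / 5.36×10^7 = 12.3 W/(m²·K).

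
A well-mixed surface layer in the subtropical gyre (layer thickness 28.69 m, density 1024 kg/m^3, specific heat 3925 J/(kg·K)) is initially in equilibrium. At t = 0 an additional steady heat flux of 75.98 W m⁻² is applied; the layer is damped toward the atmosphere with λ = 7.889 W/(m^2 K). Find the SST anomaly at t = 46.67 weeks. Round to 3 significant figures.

8.23 K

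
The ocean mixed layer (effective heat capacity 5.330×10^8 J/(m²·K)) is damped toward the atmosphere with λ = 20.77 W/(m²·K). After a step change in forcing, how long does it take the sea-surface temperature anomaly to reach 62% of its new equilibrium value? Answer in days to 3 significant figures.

Areal heat capacity C = 5.330×10^8 J/(m²·K) (given).
τ = C / λ = 5.33×10^8 / 20.77 = 2.57×10^7 s.
Fraction reached: 1 − e^(−t/τ) = 0.62 ⇒ t = −τ ln(1 − 0.62) = τ × 0.968.
t = 2.48×10^7 s = 287 days.

287 days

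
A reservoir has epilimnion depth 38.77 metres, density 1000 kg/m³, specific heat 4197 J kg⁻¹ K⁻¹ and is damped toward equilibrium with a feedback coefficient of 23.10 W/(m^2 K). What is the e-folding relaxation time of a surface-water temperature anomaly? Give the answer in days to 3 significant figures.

Areal heat capacity C = ρ c_p D = 1000 × 4197 × 38.77 = 1.63×10^8 J m⁻² K⁻¹.
Relaxation time τ = C / λ = 1.63×10^8 / 23.10 = 7.04×10^6 s.
In days: 7.04×10^6 s / (86400 s/day) = 81.5 days.

81.5 days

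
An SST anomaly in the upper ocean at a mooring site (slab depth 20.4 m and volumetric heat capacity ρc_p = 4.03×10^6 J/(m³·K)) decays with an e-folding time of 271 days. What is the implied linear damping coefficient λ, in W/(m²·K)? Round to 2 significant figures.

Areal heat capacity C = ρc_p × D = 4.03×10^6 × 20.4 = 8.22×10^7 J/(m^2 K).
τ = 271 days = 2.34×10^7 s.
λ = C / τ = 8.22×10^7 / 2.34×10^7 = 3.51 W/(m²·K).

3.5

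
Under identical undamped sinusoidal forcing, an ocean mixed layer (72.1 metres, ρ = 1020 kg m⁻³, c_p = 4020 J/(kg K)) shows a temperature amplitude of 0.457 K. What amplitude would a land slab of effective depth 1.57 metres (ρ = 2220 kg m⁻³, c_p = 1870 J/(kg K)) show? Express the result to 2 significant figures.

C_ocean = 2.96×10^8 J/(m²·K); C_land = 6.52×10^6 J/(m²·K).
A ∝ 1/C ⇒ A_land = A_ocean × C_ocean/C_land = 0.457 × 45.4 = 20.7 K.

21 K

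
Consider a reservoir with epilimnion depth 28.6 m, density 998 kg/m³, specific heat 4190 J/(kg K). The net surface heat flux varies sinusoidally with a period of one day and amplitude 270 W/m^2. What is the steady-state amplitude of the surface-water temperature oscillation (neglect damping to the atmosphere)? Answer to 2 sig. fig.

0.031 K

Areal heat capacity C = ρ c_p D = 998 × 4190 × 28.6 = 1.20×10^8 J/(m²·K).
Angular frequency ω = 2π / T = 2π / 86400 s = 7.27×10^-5 s⁻¹.
Cω = 1.20×10^8 × 7.27×10^-5 = 8700 W/(m²·K).
Amplitude A = F₀ / (Cω) = 270 / 8700 = 0.0310 K.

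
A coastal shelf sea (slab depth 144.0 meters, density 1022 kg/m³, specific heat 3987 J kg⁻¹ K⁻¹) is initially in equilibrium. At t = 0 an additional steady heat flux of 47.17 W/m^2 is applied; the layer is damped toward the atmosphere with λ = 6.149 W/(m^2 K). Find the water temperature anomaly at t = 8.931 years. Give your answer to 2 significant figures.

Areal heat capacity C = ρ c_p D = 1022 × 3987 × 144.0 = 5.87×10^8 J/(m²·K).
τ = C / λ = 5.87×10^8 / 6.149 = 9.54×10^7 s.
Equilibrium anomaly ΔT_eq = F / λ = 47.17 / 6.149 = 7.67 K.
t = 8.931 years = 2.82×10^8 s, so t/τ = 2.95.
ΔT(t) = ΔT_eq (1 − e^(−t/τ)) = 7.67 × (1 − e^−2.95) = 7.27 K.

7.3 K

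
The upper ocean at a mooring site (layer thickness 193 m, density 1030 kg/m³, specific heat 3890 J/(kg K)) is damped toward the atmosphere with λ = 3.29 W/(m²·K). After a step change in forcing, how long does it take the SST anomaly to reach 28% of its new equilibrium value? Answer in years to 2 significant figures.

Areal heat capacity C = ρ c_p D = 1030 × 3890 × 193 = 7.73×10^8 J/(m^2 K).
τ = C / λ = 7.73×10^8 / 3.29 = 2.35×10^8 s.
Fraction reached: 1 − e^(−t/τ) = 0.28 ⇒ t = −τ ln(1 − 0.28) = τ × 0.329.
t = 7.72×10^7 s = 2.45 years.

2.4 years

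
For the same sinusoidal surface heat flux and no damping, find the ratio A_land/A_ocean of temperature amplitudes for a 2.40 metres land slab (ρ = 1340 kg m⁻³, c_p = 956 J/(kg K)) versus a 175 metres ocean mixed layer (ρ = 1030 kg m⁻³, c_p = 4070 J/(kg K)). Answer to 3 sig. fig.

C_ocean = 1030 × 4070 × 175 = 7.34×10^8 J/(m²·K).
C_land = 1340 × 956 × 2.40 = 3.07×10^6 J/(m²·K).
Undamped amplitude ∝ 1/C, so A_land/A_ocean = C_ocean/C_land = 239.

239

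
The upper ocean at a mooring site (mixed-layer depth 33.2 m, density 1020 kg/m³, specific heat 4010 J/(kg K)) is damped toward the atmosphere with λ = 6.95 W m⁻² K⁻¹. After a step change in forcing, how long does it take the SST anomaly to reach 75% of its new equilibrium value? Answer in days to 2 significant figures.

310 days

Areal heat capacity C = ρ c_p D = 1020 × 4010 × 33.2 = 1.36×10^8 J m⁻² K⁻¹.
τ = C / λ = 1.36×10^8 / 6.95 = 1.95×10^7 s.
Fraction reached: 1 − e^(−t/τ) = 0.75 ⇒ t = −τ ln(1 − 0.75) = τ × 1.39.
t = 2.71×10^7 s = 314 days.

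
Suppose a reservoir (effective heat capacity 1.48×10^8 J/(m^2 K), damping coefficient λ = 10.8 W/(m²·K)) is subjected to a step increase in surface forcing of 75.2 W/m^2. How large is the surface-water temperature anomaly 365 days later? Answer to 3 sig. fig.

6.27 K

Areal heat capacity C = 1.48×10^8 J/(m^2 K) (given).
τ = C / λ = 1.48×10^8 / 10.8 = 1.37×10^7 s.
Equilibrium anomaly ΔT_eq = F / λ = 75.2 / 10.8 = 6.96 K.
t = 365 days = 3.15×10^7 s, so t/τ = 2.30.
ΔT(t) = ΔT_eq (1 − e^(−t/τ)) = 6.96 × (1 − e^−2.30) = 6.27 K.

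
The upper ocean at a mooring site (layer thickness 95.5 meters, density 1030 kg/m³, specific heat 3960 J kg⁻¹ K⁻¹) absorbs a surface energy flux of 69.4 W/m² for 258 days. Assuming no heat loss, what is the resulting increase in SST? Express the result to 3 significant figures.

Areal heat capacity C = ρ c_p D = 1030 × 3960 × 95.5 = 3.90×10^8 J/(m²·K).
Net heat input Q = F Δt = 69.4 × (258 days × 86400 s/day) = 1.55×10^9 J/m².
ΔT = Q / C = 1.55×10^9 / 3.90×10^8 = 3.97 K.

3.97 K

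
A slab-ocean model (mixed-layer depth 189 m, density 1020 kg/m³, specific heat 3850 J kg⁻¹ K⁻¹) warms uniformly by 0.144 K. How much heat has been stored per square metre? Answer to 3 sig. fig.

Areal heat capacity C = ρ c_p D = 1020 × 3850 × 189 = 7.42×10^8 J/(m^2 K).
ΔQ = C ΔT = 7.42×10^8 × 0.144 = 1.07×10^8 J/m².

1.07×10^8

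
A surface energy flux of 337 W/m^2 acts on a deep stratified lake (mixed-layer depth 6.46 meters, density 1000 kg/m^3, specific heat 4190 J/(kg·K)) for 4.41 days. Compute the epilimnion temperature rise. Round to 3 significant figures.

Areal heat capacity C = ρ c_p D = 1000 × 4190 × 6.46 = 2.71×10^7 J/(m^2 K).
Net heat input Q = F Δt = 337 × (4.41 days × 86400 s/day) = 1.28×10^8 J/m².
ΔT = Q / C = 1.28×10^8 / 2.71×10^7 = 4.74 K.

4.74 K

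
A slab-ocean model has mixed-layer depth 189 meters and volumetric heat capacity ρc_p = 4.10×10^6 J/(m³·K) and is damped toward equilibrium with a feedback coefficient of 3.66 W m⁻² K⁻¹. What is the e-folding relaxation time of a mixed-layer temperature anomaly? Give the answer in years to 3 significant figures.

Areal heat capacity C = ρc_p × D = 4.10×10^6 × 189 = 7.75×10^8 J m⁻² K⁻¹.
Relaxation time τ = C / λ = 7.75×10^8 / 3.66 = 2.12×10^8 s.
In years: 2.12×10^8 s / (3.156×10^7 s/year) = 6.71 years.

6.71 years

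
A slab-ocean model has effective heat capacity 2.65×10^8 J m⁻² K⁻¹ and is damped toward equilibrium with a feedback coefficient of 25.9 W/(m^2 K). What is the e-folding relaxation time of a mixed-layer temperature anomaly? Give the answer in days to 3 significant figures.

Areal heat capacity C = 2.65×10^8 J m⁻² K⁻¹ (given).
Relaxation time τ = C / λ = 2.65×10^8 / 25.9 = 1.02×10^7 s.
In days: 1.02×10^7 s / (86400 s/day) = 118 days.

118 days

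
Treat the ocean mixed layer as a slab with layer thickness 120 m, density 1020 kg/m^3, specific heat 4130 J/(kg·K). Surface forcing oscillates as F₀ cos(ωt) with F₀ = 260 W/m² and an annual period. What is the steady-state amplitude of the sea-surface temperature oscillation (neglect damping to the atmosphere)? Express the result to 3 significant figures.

2.58 K

Areal heat capacity C = ρ c_p D = 1020 × 4130 × 120 = 5.06×10^8 J m⁻² K⁻¹.
Angular frequency ω = 2π / T = 2π / 3.15×10^7 s = 1.99×10^-7 s⁻¹.
Cω = 5.06×10^8 × 1.99×10^-7 = 101 W/(m²·K).
Amplitude A = F₀ / (Cω) = 260 / 101 = 2.58 K.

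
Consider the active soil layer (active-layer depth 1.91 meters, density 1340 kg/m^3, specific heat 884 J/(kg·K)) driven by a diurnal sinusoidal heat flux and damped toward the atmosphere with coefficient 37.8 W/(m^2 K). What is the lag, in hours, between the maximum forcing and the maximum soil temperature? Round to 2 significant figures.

Areal heat capacity C = ρ c_p D = 1340 × 884 × 1.91 = 2.26×10^6 J/(m²·K).
ω = 2π / 86400 s = 7.27×10^-5 s⁻¹.
Phase lag φ = arctan(Cω/λ) = arctan(165/37.8) = 1.34 rad.
Time lag = φ / ω = 1.34 / 7.27×10^-5 = 18500 s = 5.14 hours.

5.1 hours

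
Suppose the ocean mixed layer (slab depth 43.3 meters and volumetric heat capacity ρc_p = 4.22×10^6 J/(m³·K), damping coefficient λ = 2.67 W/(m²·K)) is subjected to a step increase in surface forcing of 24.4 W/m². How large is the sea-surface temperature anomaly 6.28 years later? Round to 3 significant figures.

Areal heat capacity C = ρc_p × D = 4.22×10^6 × 43.3 = 1.83×10^8 J/(m²·K).
τ = C / λ = 1.83×10^8 / 2.67 = 6.84×10^7 s.
Equilibrium anomaly ΔT_eq = F / λ = 24.4 / 2.67 = 9.14 K.
t = 6.28 years = 1.98×10^8 s, so t/τ = 2.90.
ΔT(t) = ΔT_eq (1 − e^(−t/τ)) = 9.14 × (1 − e^−2.90) = 8.63 K.

8.63 K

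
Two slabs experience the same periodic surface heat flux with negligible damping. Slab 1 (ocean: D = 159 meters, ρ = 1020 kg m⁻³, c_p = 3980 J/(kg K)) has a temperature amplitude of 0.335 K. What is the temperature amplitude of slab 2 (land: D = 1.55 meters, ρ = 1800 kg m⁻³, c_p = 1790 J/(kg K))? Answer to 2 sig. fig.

43 K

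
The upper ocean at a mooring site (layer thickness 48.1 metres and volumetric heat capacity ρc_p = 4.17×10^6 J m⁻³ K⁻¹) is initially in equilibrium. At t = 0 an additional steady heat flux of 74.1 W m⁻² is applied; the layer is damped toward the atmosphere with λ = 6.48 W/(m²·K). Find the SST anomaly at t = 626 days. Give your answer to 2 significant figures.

Areal heat capacity C = ρc_p × D = 4.17×10^6 × 48.1 = 2.01×10^8 J m⁻² K⁻¹.
τ = C / λ = 2.01×10^8 / 6.48 = 3.10×10^7 s.
Equilibrium anomaly ΔT_eq = F / λ = 74.1 / 6.48 = 11.4 K.
t = 626 days = 5.41×10^7 s, so t/τ = 1.75.
ΔT(t) = ΔT_eq (1 − e^(−t/τ)) = 11.4 × (1 − e^−1.75) = 9.44 K.

9.4 K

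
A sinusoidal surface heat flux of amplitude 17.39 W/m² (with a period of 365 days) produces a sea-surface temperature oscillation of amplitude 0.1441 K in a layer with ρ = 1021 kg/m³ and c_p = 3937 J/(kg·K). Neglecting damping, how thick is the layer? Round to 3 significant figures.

ω = 2π / 3.15×10^7 s = 1.99×10^-7 s⁻¹.
Required C = F₀ / (A ω) = 17.39 / (0.1441 × 1.99×10^-7) = 6.06×10^8 J/(m²·K).
D = C / (ρ c_p) = 6.06×10^8 / (1021 × 3937) = 151 m.

151 m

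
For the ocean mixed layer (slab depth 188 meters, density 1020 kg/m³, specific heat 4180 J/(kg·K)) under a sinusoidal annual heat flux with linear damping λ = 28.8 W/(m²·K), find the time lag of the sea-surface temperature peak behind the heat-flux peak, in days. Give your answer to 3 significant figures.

80.9 days

Areal heat capacity C = ρ c_p D = 1020 × 4180 × 188 = 8.02×10^8 J/(m²·K).
ω = 2π / 3.15×10^7 s = 1.99×10^-7 s⁻¹.
Phase lag φ = arctan(Cω/λ) = arctan(160/28.8) = 1.39 rad.
Time lag = φ / ω = 1.39 / 1.99×10^-7 = 6.99×10^6 s = 80.9 days.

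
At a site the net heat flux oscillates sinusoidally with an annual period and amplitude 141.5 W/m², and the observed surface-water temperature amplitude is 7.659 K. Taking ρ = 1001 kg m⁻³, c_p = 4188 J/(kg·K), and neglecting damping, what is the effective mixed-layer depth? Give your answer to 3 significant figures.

22.1 m

ω = 2π / 3.15×10^7 s = 1.99×10^-7 s⁻¹.
Required C = F₀ / (A ω) = 141.5 / (7.659 × 1.99×10^-7) = 9.27×10^7 J/(m²·K).
D = C / (ρ c_p) = 9.27×10^7 / (1001 × 4188) = 22.1 m.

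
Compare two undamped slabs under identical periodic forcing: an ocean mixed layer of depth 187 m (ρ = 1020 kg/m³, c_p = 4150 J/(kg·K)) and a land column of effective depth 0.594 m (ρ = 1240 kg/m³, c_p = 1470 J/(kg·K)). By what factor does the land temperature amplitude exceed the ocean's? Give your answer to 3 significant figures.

731

C_ocean = 1020 × 4150 × 187 = 7.92×10^8 J/(m²·K).
C_land = 1240 × 1470 × 0.594 = 1.08×10^6 J/(m²·K).
Undamped amplitude ∝ 1/C, so A_land/A_ocean = C_ocean/C_land = 731.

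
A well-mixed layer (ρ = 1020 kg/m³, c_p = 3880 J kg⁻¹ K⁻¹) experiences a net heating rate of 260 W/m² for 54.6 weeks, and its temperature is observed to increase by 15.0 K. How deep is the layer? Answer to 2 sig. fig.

140 m

Heat input Q = F Δt = 260 × 3.30×10^7 s = 8.59×10^9 J/m².
Required areal heat capacity C = Q / ΔT = 5.72×10^8 J/(m²·K).
Depth D = C / (ρ c_p) = 5.72×10^8 / (1020 × 3880) = 145 m.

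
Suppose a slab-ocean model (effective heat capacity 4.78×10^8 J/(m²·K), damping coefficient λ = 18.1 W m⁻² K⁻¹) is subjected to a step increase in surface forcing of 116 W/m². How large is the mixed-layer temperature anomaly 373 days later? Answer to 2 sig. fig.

Areal heat capacity C = 4.78×10^8 J/(m²·K) (given).
τ = C / λ = 4.78×10^8 / 18.1 = 2.64×10^7 s.
Equilibrium anomaly ΔT_eq = F / λ = 116 / 18.1 = 6.41 K.
t = 373 days = 3.22×10^7 s, so t/τ = 1.22.
ΔT(t) = ΔT_eq (1 − e^(−t/τ)) = 6.41 × (1 − e^−1.22) = 4.52 K.

4.5 K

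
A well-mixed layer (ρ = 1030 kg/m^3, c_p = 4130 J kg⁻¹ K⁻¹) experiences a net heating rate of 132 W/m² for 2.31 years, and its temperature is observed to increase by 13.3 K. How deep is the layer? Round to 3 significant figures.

170 m

Heat input Q = F Δt = 132 × 7.29×10^7 s = 9.62×10^9 J/m².
Required areal heat capacity C = Q / ΔT = 7.23×10^8 J/(m²·K).
Depth D = C / (ρ c_p) = 7.23×10^8 / (1030 × 4130) = 170 m.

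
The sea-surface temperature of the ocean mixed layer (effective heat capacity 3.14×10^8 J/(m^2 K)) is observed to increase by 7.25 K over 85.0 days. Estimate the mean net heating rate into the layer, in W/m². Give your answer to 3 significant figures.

Areal heat capacity C = 3.14×10^8 J/(m^2 K) (given).
Required heat per unit area: Q = C ΔT = 3.14×10^8 × 7.25 = 2.28×10^9 J/m².
Flux F = Q / Δt = 2.28×10^9 / 7.34×10^6 s = 310 W/m².

310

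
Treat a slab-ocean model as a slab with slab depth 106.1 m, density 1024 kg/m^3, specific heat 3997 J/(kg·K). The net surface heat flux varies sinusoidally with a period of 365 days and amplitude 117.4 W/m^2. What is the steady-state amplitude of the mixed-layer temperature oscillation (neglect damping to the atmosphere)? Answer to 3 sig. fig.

1.36 K

Areal heat capacity C = ρ c_p D = 1024 × 3997 × 106.1 = 4.34×10^8 J/(m^2 K).
Angular frequency ω = 2π / T = 2π / 3.15×10^7 s = 1.99×10^-7 s⁻¹.
Cω = 4.34×10^8 × 1.99×10^-7 = 86.5 W/(m²·K).
Amplitude A = F₀ / (Cω) = 117.4 / 86.5 = 1.36 K.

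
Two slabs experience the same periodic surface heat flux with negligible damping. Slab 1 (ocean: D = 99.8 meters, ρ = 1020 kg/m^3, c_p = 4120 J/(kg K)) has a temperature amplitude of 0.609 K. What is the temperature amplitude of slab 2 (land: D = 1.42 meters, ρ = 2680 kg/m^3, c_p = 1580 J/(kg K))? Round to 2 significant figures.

42 K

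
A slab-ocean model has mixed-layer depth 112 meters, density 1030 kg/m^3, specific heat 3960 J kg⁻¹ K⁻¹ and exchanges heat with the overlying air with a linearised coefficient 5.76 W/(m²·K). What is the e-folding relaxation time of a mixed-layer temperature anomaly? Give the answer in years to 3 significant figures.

Areal heat capacity C = ρ c_p D = 1030 × 3960 × 112 = 4.57×10^8 J/(m²·K).
Relaxation time τ = C / λ = 4.57×10^8 / 5.76 = 7.93×10^7 s.
In years: 7.93×10^7 s / (3.156×10^7 s/year) = 2.51 years.

2.51 years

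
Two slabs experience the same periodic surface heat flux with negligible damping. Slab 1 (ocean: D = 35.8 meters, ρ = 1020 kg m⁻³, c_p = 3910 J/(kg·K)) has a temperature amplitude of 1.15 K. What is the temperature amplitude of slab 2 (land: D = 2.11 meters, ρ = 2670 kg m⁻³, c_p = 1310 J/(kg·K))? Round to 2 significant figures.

C_ocean = 1.43×10^8 J/(m²·K); C_land = 7.38×10^6 J/(m²·K).
A ∝ 1/C ⇒ A_land = A_ocean × C_ocean/C_land = 1.15 × 19.3 = 22.2 K.

22 K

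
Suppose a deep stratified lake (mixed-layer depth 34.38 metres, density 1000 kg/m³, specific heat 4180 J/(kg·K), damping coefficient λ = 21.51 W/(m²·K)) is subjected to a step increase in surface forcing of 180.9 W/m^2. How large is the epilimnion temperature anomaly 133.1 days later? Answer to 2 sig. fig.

Areal heat capacity C = ρ c_p D = 1000 × 4180 × 34.38 = 1.44×10^8 J/(m^2 K).
τ = C / λ = 1.44×10^8 / 21.51 = 6.68×10^6 s.
Equilibrium anomaly ΔT_eq = F / λ = 180.9 / 21.51 = 8.41 K.
t = 133.1 days = 1.15×10^7 s, so t/τ = 1.72.
ΔT(t) = ΔT_eq (1 − e^(−t/τ)) = 8.41 × (1 − e^−1.72) = 6.91 K.

6.9 K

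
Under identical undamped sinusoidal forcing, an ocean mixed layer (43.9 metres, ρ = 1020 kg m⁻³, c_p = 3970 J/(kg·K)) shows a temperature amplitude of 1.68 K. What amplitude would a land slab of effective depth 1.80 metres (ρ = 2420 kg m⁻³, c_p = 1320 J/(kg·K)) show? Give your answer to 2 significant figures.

52 K

C_ocean = 1.78×10^8 J/(m²·K); C_land = 5.75×10^6 J/(m²·K).
A ∝ 1/C ⇒ A_land = A_ocean × C_ocean/C_land = 1.68 × 30.9 = 51.9 K.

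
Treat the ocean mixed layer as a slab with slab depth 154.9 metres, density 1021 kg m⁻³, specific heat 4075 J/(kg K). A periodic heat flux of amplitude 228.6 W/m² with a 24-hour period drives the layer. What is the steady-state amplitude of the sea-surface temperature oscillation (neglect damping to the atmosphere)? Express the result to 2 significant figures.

Areal heat capacity C = ρ c_p D = 1021 × 4075 × 154.9 = 6.44×10^8 J/(m^2 K).
Angular frequency ω = 2π / T = 2π / 86400 s = 7.27×10^-5 s⁻¹.
Cω = 6.44×10^8 × 7.27×10^-5 = 46900 W/(m²·K).
Amplitude A = F₀ / (Cω) = 228.6 / 46900 = 0.00488 K.

0.0049 K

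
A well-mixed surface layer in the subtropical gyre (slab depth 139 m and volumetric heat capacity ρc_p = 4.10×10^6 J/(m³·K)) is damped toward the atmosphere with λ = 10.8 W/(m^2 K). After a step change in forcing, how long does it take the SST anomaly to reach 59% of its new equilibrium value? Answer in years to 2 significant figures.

1.5 years

Areal heat capacity C = ρc_p × D = 4.10×10^6 × 139 = 5.70×10^8 J m⁻² K⁻¹.
τ = C / λ = 5.70×10^8 / 10.8 = 5.28×10^7 s.
Fraction reached: 1 − e^(−t/τ) = 0.59 ⇒ t = −τ ln(1 − 0.59) = τ × 0.892.
t = 4.70×10^7 s = 1.49 years.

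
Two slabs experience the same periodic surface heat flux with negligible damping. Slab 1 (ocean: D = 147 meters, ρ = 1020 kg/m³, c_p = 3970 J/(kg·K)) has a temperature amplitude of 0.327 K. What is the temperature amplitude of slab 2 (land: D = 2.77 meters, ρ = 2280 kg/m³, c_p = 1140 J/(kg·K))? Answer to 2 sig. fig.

27 K

C_ocean = 5.95×10^8 J/(m²·K); C_land = 7.20×10^6 J/(m²·K).
A ∝ 1/C ⇒ A_land = A_ocean × C_ocean/C_land = 0.327 × 82.7 = 27.0 K.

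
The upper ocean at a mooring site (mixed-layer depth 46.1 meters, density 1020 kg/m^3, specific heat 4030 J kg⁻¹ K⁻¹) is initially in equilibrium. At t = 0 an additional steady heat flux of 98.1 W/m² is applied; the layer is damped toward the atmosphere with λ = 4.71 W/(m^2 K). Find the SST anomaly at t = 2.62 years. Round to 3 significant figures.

18.2 K

Areal heat capacity C = ρ c_p D = 1020 × 4030 × 46.1 = 1.89×10^8 J/(m²·K).
τ = C / λ = 1.89×10^8 / 4.71 = 4.02×10^7 s.
Equilibrium anomaly ΔT_eq = F / λ = 98.1 / 4.71 = 20.8 K.
t = 2.62 years = 8.27×10^7 s, so t/τ = 2.06.
ΔT(t) = ΔT_eq (1 − e^(−t/τ)) = 20.8 × (1 − e^−2.06) = 18.2 K.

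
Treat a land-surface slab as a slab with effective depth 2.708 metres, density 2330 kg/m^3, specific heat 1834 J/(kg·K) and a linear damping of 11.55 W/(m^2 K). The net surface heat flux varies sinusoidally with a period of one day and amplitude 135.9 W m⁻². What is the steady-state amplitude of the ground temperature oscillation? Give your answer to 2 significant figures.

0.16 K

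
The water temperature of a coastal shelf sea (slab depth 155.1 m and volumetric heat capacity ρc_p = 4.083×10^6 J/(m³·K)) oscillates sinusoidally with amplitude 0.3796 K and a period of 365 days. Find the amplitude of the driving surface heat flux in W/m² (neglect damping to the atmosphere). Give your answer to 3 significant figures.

47.9

Areal heat capacity C = ρc_p × D = 4.083×10^6 × 155.1 = 6.33×10^8 J m⁻² K⁻¹.
ω = 2π / 3.15×10^7 s = 1.99×10^-7 s⁻¹.
Cω = 6.33×10^8 × 1.99×10^-7 = 126 W/(m²·K).
F₀ = A × Cω = 0.3796 × 126 = 47.9 W/m².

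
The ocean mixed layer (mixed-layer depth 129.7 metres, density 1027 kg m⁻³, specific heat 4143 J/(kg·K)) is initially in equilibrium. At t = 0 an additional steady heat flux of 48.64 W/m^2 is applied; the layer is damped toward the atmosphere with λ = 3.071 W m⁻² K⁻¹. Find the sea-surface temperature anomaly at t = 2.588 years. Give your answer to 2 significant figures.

5.8 K

Areal heat capacity C = ρ c_p D = 1027 × 4143 × 129.7 = 5.52×10^8 J/(m²·K).
τ = C / λ = 5.52×10^8 / 3.071 = 1.80×10^8 s.
Equilibrium anomaly ΔT_eq = F / λ = 48.64 / 3.071 = 15.8 K.
t = 2.588 years = 8.17×10^7 s, so t/τ = 0.454.
ΔT(t) = ΔT_eq (1 − e^(−t/τ)) = 15.8 × (1 − e^−0.454) = 5.78 K.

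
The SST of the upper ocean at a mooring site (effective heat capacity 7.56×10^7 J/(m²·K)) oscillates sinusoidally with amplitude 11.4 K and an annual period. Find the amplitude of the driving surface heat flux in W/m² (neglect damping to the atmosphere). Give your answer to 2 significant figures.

Areal heat capacity C = 7.56×10^7 J/(m²·K) (given).
ω = 2π / 3.15×10^7 s = 1.99×10^-7 s⁻¹.
Cω = 7.56×10^7 × 1.99×10^-7 = 15.1 W/(m²·K).
F₀ = A × Cω = 11.4 × 15.1 = 172 W/m².

170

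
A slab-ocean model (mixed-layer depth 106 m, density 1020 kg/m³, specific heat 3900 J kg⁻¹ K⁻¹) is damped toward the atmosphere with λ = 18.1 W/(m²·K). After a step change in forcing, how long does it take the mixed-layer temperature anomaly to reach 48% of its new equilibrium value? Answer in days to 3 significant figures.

176 days

Areal heat capacity C = ρ c_p D = 1020 × 3900 × 106 = 4.22×10^8 J/(m^2 K).
τ = C / λ = 4.22×10^8 / 18.1 = 2.33×10^7 s.
Fraction reached: 1 − e^(−t/τ) = 0.48 ⇒ t = −τ ln(1 − 0.48) = τ × 0.654.
t = 1.52×10^7 s = 176 days.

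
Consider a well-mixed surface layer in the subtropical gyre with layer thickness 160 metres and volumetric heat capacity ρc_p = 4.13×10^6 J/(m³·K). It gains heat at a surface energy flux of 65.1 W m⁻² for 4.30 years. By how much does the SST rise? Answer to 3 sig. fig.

Areal heat capacity C = ρc_p × D = 4.13×10^6 × 160 = 6.61×10^8 J m⁻² K⁻¹.
Net heat input Q = F Δt = 65.1 × (4.30 years × 3.156×10^7 s/year) = 8.83×10^9 J/m².
ΔT = Q / C = 8.83×10^9 / 6.61×10^8 = 13.4 K.

13.4 K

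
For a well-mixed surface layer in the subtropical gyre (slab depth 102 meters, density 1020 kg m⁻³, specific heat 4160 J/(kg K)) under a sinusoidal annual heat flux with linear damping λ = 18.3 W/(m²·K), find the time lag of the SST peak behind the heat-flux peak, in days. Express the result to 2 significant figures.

Areal heat capacity C = ρ c_p D = 1020 × 4160 × 102 = 4.33×10^8 J/(m²·K).
ω = 2π / 3.15×10^7 s = 1.99×10^-7 s⁻¹.
Phase lag φ = arctan(Cω/λ) = arctan(86.2/18.3) = 1.36 rad.
Time lag = φ / ω = 1.36 / 1.99×10^-7 = 6.83×10^6 s = 79.1 days.

79 days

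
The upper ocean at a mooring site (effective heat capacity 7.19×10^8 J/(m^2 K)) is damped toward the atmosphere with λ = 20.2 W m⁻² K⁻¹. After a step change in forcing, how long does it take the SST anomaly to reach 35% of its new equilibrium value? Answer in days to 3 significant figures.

177 days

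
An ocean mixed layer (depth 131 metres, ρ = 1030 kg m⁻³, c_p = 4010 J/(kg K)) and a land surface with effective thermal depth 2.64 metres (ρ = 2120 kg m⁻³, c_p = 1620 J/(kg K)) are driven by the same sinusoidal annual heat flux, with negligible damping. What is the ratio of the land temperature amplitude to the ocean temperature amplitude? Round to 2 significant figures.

60

C_ocean = 1030 × 4010 × 131 = 5.41×10^8 J/(m²·K).
C_land = 2120 × 1620 × 2.64 = 9.07×10^6 J/(m²·K).
Undamped amplitude ∝ 1/C, so A_land/A_ocean = C_ocean/C_land = 59.7.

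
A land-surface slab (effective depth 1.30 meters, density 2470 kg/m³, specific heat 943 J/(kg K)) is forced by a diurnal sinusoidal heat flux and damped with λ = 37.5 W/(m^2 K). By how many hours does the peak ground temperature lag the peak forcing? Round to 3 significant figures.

5.36 hours

Areal heat capacity C = ρ c_p D = 2470 × 943 × 1.30 = 3.03×10^6 J/(m²·K).
ω = 2π / 86400 s = 7.27×10^-5 s⁻¹.
Phase lag φ = arctan(Cω/λ) = arctan(220/37.5) = 1.40 rad.
Time lag = φ / ω = 1.40 / 7.27×10^-5 = 19300 s = 5.36 hours.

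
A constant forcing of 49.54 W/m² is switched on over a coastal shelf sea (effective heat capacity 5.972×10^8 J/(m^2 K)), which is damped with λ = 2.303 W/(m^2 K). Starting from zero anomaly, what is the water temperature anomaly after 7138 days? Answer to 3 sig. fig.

19.5 K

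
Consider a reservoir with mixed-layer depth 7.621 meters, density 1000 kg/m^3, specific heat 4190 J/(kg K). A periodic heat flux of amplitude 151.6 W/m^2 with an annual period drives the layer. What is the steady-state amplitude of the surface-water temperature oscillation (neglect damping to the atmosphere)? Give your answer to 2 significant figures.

24 K

Areal heat capacity C = ρ c_p D = 1000 × 4190 × 7.621 = 3.19×10^7 J m⁻² K⁻¹.
Angular frequency ω = 2π / T = 2π / 3.15×10^7 s = 1.99×10^-7 s⁻¹.
Cω = 3.19×10^7 × 1.99×10^-7 = 6.36 W/(m²·K).
Amplitude A = F₀ / (Cω) = 151.6 / 6.36 = 23.8 K.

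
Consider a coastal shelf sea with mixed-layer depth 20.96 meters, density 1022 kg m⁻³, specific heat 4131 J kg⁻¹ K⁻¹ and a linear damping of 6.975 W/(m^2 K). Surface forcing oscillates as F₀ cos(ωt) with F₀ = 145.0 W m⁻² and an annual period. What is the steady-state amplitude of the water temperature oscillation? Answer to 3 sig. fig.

7.65 K

Areal heat capacity C = ρ c_p D = 1022 × 4131 × 20.96 = 8.85×10^7 J/(m²·K).
Angular frequency ω = 2π / T = 2π / 3.15×10^7 s = 1.99×10^-7 s⁻¹.
√((Cω)² + λ²) = √((17.6)² + 6.975²) = 19.0 W/(m²·K).
Amplitude A = F₀ / √((Cω)²+λ²) = 145.0 / 19.0 = 7.65 K.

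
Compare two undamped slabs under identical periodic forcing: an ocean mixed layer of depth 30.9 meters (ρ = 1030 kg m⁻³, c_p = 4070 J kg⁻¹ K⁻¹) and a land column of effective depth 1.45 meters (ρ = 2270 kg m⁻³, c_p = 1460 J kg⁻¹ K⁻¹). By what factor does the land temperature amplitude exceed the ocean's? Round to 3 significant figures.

27.0

C_ocean = 1030 × 4070 × 30.9 = 1.30×10^8 J/(m²·K).
C_land = 2270 × 1460 × 1.45 = 4.81×10^6 J/(m²·K).
Undamped amplitude ∝ 1/C, so A_land/A_ocean = C_ocean/C_land = 27.0.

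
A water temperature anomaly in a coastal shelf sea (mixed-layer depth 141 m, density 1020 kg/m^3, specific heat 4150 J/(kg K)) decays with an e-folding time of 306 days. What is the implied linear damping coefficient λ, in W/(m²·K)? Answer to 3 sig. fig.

22.6

Areal heat capacity C = ρ c_p D = 1020 × 4150 × 141 = 5.97×10^8 J/(m^2 K).
τ = 306 days = 2.64×10^7 s.
λ = C / τ = 5.97×10^8 / 2.64×10^7 = 22.6 W/(m²·K).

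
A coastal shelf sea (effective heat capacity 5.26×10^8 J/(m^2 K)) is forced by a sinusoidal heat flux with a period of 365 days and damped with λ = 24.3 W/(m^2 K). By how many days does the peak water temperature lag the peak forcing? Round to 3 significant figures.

78.0 days

Areal heat capacity C = 5.26×10^8 J/(m^2 K) (given).
ω = 2π / 3.15×10^7 s = 1.99×10^-7 s⁻¹.
Phase lag φ = arctan(Cω/λ) = arctan(105/24.3) = 1.34 rad.
Time lag = φ / ω = 1.34 / 1.99×10^-7 = 6.74×10^6 s = 78.0 days.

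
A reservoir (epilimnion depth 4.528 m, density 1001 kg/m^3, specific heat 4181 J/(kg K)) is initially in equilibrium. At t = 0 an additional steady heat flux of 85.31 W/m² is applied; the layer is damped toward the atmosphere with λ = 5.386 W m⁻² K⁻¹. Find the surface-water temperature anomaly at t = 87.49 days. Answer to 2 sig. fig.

14 K

Areal heat capacity C = ρ c_p D = 1001 × 4181 × 4.528 = 1.90×10^7 J/(m^2 K).
τ = C / λ = 1.90×10^7 / 5.386 = 3.52×10^6 s.
Equilibrium anomaly ΔT_eq = F / λ = 85.31 / 5.386 = 15.8 K.
t = 87.49 days = 7.56×10^6 s, so t/τ = 2.15.
ΔT(t) = ΔT_eq (1 − e^(−t/τ)) = 15.8 × (1 − e^−2.15) = 14.0 K.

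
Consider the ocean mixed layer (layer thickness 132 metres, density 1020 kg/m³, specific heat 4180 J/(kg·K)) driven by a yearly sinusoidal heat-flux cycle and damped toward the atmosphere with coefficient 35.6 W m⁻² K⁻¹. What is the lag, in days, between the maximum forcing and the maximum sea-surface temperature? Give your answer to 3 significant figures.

Areal heat capacity C = ρ c_p D = 1020 × 4180 × 132 = 5.63×10^8 J/(m²·K).
ω = 2π / 3.15×10^7 s = 1.99×10^-7 s⁻¹.
Phase lag φ = arctan(Cω/λ) = arctan(112/35.6) = 1.26 rad.
Time lag = φ / ω = 1.26 / 1.99×10^-7 = 6.34×10^6 s = 73.4 days.

73.4 days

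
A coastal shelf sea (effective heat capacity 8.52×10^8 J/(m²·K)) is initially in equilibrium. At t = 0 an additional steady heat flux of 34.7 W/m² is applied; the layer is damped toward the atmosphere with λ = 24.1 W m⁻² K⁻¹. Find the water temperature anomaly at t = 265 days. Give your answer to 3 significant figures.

Areal heat capacity C = 8.52×10^8 J/(m²·K) (given).
τ = C / λ = 8.52×10^8 / 24.1 = 3.54×10^7 s.
Equilibrium anomaly ΔT_eq = F / λ = 34.7 / 24.1 = 1.44 K.
t = 265 days = 2.29×10^7 s, so t/τ = 0.648.
ΔT(t) = ΔT_eq (1 − e^(−t/τ)) = 1.44 × (1 − e^−0.648) = 0.686 K.

0.686 K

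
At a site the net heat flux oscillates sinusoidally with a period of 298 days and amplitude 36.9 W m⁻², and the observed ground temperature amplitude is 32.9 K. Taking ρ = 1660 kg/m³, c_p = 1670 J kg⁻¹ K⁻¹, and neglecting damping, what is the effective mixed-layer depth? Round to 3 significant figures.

1.66 m

ω = 2π / 2.57×10^7 s = 2.44×10^-7 s⁻¹.
Required C = F₀ / (A ω) = 36.9 / (32.9 × 2.44×10^-7) = 4.60×10^6 J/(m²·K).
D = C / (ρ c_p) = 4.60×10^6 / (1660 × 1670) = 1.66 m.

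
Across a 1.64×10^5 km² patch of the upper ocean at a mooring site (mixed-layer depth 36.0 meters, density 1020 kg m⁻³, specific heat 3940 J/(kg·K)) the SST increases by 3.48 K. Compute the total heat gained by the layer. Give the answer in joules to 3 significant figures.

Areal heat capacity C = ρ c_p D = 1020 × 3940 × 36.0 = 1.45×10^8 J m⁻² K⁻¹.
Heat per unit area: q = C ΔT = 1.45×10^8 × 3.48 = 5.03×10^8 J/m².
Total heat: Q = q × A = 5.03×10^8 × (1.64×10^5 × 10⁶ m²) = 8.26×10^19 J.

8.26×10^19 J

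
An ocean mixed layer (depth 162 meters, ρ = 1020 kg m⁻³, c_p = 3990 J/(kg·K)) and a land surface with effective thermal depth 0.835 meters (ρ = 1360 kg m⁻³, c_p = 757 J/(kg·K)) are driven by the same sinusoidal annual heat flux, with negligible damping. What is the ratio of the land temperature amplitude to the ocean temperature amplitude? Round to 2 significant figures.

C_ocean = 1020 × 3990 × 162 = 6.59×10^8 J/(m²·K).
C_land = 1360 × 757 × 0.835 = 8.60×10^5 J/(m²·K).
Undamped amplitude ∝ 1/C, so A_land/A_ocean = C_ocean/C_land = 767.

770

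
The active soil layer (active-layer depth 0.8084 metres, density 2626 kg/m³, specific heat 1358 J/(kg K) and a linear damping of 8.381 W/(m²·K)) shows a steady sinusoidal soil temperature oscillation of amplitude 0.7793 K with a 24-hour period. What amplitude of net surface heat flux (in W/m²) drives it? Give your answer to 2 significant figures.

Areal heat capacity C = ρ c_p D = 2626 × 1358 × 0.8084 = 2.88×10^6 J/(m²·K).
ω = 2π / 86400 s = 7.27×10^-5 s⁻¹.
√((Cω)² + λ²) = √((210)² + 8.381²) = 210 W/(m²·K).
F₀ = A × √((Cω)²+λ²) = 0.7793 × 210 = 164 W/m².

160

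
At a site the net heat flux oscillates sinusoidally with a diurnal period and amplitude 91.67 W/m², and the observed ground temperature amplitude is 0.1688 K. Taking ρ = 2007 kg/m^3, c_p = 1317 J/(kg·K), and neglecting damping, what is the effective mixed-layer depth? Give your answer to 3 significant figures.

ω = 2π / 86400 s = 7.27×10^-5 s⁻¹.
Required C = F₀ / (A ω) = 91.67 / (0.1688 × 7.27×10^-5) = 7.47×10^6 J/(m²·K).
D = C / (ρ c_p) = 7.47×10^6 / (2007 × 1317) = 2.83 m.

2.83 m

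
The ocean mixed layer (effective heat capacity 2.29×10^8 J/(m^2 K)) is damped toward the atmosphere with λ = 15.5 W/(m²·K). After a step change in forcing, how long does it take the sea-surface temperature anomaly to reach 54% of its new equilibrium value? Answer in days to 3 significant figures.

Areal heat capacity C = 2.29×10^8 J/(m^2 K) (given).
τ = C / λ = 2.29×10^8 / 15.5 = 1.48×10^7 s.
Fraction reached: 1 − e^(−t/τ) = 0.54 ⇒ t = −τ ln(1 − 0.54) = τ × 0.777.
t = 1.15×10^7 s = 133 days.

133 days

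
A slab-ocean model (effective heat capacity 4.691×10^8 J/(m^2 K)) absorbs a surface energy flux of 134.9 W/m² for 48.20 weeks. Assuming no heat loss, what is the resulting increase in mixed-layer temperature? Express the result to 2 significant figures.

Areal heat capacity C = 4.691×10^8 J/(m^2 K) (given).
Net heat input Q = F Δt = 134.9 × (48.20 weeks × 6.048×10^5 s/week) = 3.93×10^9 J/m².
ΔT = Q / C = 3.93×10^9 / 4.69×10^8 = 8.38 K.

8.4 K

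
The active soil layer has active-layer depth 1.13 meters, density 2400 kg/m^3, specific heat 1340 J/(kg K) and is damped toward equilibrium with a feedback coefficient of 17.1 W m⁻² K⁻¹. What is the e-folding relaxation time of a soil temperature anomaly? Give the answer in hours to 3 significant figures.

59.0 hours

Areal heat capacity C = ρ c_p D = 2400 × 1340 × 1.13 = 3.63×10^6 J/(m^2 K).
Relaxation time τ = C / λ = 3.63×10^6 / 17.1 = 2.13×10^5 s.
In hours: 2.13×10^5 s / (3600 s/hour) = 59.0 hours.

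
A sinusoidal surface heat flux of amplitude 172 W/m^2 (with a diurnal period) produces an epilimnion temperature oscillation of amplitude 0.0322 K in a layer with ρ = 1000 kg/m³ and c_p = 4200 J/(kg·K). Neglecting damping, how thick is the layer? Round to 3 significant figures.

ω = 2π / 86400 s = 7.27×10^-5 s⁻¹.
Required C = F₀ / (A ω) = 172 / (0.0322 × 7.27×10^-5) = 7.35×10^7 J/(m²·K).
D = C / (ρ c_p) = 7.35×10^7 / (1000 × 4200) = 17.5 m.

17.5 m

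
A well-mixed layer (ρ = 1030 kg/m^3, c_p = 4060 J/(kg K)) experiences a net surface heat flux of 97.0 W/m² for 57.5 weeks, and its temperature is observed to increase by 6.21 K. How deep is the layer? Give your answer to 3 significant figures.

130 m

Heat input Q = F Δt = 97.0 × 3.48×10^7 s = 3.37×10^9 J/m².
Required areal heat capacity C = Q / ΔT = 5.43×10^8 J/(m²·K).
Depth D = C / (ρ c_p) = 5.43×10^8 / (1030 × 4060) = 130 m.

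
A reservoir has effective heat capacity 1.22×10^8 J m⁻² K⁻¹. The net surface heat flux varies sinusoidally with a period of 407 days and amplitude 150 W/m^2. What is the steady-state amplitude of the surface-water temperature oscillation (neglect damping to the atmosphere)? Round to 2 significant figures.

6.9 K

Areal heat capacity C = 1.22×10^8 J m⁻² K⁻¹ (given).
Angular frequency ω = 2π / T = 2π / 3.52×10^7 s = 1.79×10^-7 s⁻¹.
Cω = 1.22×10^8 × 1.79×10^-7 = 21.8 W/(m²·K).
Amplitude A = F₀ / (Cω) = 150 / 21.8 = 6.88 K.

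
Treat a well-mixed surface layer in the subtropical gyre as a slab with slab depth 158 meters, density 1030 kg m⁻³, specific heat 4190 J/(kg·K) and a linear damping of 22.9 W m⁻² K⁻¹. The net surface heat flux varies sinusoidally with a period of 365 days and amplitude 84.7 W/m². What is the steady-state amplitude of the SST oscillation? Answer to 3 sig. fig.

0.615 K

Areal heat capacity C = ρ c_p D = 1030 × 4190 × 158 = 6.82×10^8 J m⁻² K⁻¹.
Angular frequency ω = 2π / T = 2π / 3.15×10^7 s = 1.99×10^-7 s⁻¹.
√((Cω)² + λ²) = √((136)² + 22.9²) = 138 W/(m²·K).
Amplitude A = F₀ / √((Cω)²+λ²) = 84.7 / 138 = 0.615 K.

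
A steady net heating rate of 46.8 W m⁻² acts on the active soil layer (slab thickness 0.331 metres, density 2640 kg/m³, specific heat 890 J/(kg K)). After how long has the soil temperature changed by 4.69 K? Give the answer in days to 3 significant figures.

0.902 days

Areal heat capacity C = ρ c_p D = 2640 × 890 × 0.331 = 7.78×10^5 J/(m²·K).
Time required: Δt = C ΔT / F = 7.78×10^5 × 4.69 / 46.8 = 77900 s.
In days: 77900 s / (86400 s/day) = 0.902 days.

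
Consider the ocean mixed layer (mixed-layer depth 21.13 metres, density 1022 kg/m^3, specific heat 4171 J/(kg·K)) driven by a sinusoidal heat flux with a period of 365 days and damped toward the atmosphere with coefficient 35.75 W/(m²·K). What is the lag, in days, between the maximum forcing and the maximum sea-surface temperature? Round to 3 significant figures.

Areal heat capacity C = ρ c_p D = 1022 × 4171 × 21.13 = 9.01×10^7 J m⁻² K⁻¹.
ω = 2π / 3.15×10^7 s = 1.99×10^-7 s⁻¹.
Phase lag φ = arctan(Cω/λ) = arctan(17.9/35.75) = 0.465 rad.
Time lag = φ / ω = 0.465 / 1.99×10^-7 = 2.34×10^6 s = 27.0 days.

27.0 days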